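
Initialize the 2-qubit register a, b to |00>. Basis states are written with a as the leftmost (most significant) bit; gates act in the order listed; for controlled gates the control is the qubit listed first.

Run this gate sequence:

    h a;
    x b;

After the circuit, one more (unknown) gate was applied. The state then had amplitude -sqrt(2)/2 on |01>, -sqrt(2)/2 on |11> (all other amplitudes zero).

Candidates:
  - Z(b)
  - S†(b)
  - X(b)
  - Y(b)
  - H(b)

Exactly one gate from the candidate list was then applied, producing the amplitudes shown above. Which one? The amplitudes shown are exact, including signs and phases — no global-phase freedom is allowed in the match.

It was Z(b) that produced the state shown.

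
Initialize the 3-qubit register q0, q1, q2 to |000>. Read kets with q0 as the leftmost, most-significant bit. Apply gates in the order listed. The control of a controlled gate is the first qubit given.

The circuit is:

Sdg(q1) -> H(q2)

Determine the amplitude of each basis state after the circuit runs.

The resulting statevector has amplitude sqrt(2)/2 on |000>, sqrt(2)/2 on |001>, and 0 on every other basis state.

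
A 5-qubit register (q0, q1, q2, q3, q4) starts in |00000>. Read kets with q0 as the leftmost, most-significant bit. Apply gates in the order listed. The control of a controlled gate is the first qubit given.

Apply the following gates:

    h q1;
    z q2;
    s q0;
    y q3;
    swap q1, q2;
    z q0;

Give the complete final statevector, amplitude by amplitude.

The resulting statevector has amplitude sqrt(2)*I/2 on |00010>, sqrt(2)*I/2 on |00110>, and 0 on every other basis state.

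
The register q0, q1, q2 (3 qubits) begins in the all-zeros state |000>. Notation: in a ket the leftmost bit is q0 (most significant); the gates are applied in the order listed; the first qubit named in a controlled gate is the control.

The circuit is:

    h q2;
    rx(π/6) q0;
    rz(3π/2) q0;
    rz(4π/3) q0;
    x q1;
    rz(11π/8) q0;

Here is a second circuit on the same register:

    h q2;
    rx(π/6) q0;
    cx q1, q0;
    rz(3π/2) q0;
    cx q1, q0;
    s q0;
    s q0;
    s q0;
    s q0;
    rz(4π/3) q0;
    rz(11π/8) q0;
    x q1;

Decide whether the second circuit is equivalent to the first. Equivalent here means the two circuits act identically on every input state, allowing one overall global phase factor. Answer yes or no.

No: there is an input state on which the two circuits produce genuinely different outputs (not merely differing by a phase).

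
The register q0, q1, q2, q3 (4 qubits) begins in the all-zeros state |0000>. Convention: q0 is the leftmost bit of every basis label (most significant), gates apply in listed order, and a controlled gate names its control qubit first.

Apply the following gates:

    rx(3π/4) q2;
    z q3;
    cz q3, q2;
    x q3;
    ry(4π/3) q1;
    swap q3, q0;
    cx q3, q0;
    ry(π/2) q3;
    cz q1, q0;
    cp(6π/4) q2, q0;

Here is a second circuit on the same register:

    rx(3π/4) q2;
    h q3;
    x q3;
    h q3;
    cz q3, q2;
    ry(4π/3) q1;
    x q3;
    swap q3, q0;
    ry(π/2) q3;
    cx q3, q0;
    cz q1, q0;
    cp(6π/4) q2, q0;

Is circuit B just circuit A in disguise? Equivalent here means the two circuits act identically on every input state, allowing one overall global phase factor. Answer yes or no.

No: there is an input state on which the two circuits produce genuinely different outputs (not merely differing by a phase).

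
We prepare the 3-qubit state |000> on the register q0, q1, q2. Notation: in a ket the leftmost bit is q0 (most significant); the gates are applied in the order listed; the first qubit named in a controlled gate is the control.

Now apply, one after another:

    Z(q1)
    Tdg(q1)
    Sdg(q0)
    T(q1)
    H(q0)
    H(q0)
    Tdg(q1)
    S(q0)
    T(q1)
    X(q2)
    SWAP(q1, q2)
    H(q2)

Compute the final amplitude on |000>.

The final state's coefficient on |000> equals 0. Key observation: the block from step 2 through step 9 cancels to the identity and can be dropped.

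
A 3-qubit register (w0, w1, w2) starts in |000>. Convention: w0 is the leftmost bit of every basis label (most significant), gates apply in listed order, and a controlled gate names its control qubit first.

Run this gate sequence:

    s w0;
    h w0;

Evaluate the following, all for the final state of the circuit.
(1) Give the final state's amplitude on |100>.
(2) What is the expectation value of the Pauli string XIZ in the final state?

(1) The final state's coefficient on |100> equals sqrt(2)/2.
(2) The observable XIZ averages to 1.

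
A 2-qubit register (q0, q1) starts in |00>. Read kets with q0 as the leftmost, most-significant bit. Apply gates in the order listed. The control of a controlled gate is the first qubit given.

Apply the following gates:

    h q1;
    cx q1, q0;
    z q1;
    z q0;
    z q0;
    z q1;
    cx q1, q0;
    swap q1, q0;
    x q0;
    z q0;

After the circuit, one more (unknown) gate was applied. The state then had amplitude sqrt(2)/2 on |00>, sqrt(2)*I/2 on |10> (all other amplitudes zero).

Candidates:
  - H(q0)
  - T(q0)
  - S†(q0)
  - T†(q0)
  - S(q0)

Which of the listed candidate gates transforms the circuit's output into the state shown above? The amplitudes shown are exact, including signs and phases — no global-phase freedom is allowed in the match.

It was S†(q0) that produced the state shown. Key observation: the block from step 2 through step 7 cancels to the identity and can be dropped.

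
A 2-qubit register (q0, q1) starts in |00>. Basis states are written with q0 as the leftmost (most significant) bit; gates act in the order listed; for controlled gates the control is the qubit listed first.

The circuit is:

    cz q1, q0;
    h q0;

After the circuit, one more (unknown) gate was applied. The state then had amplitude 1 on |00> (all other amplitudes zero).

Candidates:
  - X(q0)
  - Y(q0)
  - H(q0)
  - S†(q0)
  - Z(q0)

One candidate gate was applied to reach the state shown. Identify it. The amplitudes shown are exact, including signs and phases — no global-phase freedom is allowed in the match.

The applied gate was H(q0).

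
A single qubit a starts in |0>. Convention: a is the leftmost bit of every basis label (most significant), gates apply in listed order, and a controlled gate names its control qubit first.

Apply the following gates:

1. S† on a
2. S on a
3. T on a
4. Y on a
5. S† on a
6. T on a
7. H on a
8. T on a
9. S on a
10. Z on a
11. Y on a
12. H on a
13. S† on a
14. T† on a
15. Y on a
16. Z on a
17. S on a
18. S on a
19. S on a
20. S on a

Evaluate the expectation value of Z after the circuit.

The expectation value of Z is -sqrt(2)/2. Key observation: gates 17-20 undo each other exactly, leaving only the rest of the circuit to track.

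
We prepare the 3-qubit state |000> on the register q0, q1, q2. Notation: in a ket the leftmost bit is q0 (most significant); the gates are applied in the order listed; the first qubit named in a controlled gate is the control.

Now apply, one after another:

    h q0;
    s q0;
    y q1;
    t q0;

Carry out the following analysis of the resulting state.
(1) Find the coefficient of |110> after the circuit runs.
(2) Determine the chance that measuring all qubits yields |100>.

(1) The final state's coefficient on |110> equals -sqrt(2)*exp(I*pi/4)/2.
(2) Outcome |100> occurs with probability 0.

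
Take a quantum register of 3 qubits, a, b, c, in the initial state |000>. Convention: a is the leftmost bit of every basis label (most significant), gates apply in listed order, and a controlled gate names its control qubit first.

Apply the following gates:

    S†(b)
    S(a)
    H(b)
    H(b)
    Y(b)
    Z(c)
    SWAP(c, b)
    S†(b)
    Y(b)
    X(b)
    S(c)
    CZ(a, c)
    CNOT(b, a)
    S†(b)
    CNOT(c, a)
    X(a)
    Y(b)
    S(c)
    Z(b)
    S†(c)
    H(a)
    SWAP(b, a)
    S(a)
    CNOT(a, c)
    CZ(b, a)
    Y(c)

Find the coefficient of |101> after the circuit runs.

The amplitude on |101> is sqrt(2)/2. Key observation: gates 3-4 undo each other exactly, leaving only the rest of the circuit to track.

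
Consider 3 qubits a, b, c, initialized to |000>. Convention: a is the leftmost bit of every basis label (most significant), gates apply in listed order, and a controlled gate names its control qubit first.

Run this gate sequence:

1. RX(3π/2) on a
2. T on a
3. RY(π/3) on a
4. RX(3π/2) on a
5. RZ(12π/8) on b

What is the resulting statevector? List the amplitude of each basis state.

The final amplitudes are -1/4 - sqrt(3)*exp(I*pi/4)/4 - exp(3*I*pi/4)/4 + sqrt(3)*I/4 on |000>, sqrt(3)/4 - sqrt(3)*exp(3*I*pi/4)/4 - I/4 - exp(I*pi/4)/4 on |100>, and 0 on every other basis state.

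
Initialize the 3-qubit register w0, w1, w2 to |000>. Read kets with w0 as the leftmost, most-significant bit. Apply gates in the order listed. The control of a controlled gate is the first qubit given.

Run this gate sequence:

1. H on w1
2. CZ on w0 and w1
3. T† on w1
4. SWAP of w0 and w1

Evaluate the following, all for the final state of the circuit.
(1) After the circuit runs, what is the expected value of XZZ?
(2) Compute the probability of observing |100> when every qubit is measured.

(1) The expectation value of XZZ is sqrt(2)/2.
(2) The probability of measuring |100> is 1/2.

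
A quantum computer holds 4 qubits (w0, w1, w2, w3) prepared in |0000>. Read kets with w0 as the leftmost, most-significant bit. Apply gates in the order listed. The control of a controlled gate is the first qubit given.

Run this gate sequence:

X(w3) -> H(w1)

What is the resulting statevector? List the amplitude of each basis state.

After the circuit, the state carries amplitude sqrt(2)/2 on |0001>, sqrt(2)/2 on |0101>, and 0 on every other basis state.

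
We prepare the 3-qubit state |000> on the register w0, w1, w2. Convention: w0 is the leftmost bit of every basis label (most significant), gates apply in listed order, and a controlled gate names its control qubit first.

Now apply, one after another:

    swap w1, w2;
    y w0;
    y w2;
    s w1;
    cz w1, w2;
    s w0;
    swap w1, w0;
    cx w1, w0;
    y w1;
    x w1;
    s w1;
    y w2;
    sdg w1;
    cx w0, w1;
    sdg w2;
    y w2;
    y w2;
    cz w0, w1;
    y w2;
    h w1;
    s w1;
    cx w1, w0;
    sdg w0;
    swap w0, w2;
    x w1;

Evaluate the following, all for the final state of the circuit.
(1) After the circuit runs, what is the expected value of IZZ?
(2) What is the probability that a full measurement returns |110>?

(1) The expectation value of IZZ is 1.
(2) Outcome |110> occurs with probability 0.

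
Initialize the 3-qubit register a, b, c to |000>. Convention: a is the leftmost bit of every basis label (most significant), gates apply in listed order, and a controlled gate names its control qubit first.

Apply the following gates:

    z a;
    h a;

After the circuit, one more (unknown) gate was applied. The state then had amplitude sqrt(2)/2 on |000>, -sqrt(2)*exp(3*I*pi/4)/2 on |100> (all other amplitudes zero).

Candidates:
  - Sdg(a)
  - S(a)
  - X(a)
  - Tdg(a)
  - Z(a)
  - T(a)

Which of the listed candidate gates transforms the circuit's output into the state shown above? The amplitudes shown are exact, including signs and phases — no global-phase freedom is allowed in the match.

The unique candidate consistent with the amplitudes is Tdg(a).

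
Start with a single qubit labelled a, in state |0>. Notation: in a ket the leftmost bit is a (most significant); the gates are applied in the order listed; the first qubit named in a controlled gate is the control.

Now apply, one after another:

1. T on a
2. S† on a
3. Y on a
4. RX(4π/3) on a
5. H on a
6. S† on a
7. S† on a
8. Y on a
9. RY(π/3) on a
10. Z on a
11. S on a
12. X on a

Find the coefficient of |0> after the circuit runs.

|0> carries amplitude (1 - I)*(sqrt(6) + sqrt(2)*(1 + 2*I))/8 in the final state.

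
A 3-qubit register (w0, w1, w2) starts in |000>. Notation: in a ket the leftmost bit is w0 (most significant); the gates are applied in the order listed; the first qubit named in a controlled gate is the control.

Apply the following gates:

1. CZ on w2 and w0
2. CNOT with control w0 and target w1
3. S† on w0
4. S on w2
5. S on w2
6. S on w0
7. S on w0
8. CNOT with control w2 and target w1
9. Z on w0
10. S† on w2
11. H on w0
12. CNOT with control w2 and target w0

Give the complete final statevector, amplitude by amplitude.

The resulting statevector has amplitude sqrt(2)/2 on |000>, sqrt(2)/2 on |100>, and 0 on every other basis state.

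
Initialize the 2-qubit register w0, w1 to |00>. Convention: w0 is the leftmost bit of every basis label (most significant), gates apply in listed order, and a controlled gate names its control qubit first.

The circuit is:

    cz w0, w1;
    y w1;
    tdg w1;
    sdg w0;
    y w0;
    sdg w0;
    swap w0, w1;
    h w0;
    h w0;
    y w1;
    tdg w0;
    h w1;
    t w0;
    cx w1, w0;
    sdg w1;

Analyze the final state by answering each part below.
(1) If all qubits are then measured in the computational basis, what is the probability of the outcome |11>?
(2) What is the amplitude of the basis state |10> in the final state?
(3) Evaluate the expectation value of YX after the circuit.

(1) A full measurement returns |11> with probability 0. Key observation: the block from step 8 through step 9 cancels to the identity and can be dropped.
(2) The final state's coefficient on |10> equals -sqrt(2)*exp(3*I*pi/4)/2.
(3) The observable YX averages to 1.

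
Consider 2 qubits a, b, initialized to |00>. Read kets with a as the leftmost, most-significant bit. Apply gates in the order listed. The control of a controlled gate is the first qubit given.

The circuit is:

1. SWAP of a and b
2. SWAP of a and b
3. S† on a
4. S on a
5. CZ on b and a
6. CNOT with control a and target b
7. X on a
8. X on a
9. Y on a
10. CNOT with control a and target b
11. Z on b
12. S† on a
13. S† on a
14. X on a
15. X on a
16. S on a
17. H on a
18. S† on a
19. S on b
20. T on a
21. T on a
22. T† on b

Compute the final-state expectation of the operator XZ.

The observable XZ averages to 1.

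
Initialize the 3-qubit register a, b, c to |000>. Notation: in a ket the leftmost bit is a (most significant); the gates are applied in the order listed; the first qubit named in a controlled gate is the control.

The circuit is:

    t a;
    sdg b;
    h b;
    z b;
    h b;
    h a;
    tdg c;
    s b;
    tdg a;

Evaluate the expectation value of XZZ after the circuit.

The expectation value of XZZ is -sqrt(2)/2.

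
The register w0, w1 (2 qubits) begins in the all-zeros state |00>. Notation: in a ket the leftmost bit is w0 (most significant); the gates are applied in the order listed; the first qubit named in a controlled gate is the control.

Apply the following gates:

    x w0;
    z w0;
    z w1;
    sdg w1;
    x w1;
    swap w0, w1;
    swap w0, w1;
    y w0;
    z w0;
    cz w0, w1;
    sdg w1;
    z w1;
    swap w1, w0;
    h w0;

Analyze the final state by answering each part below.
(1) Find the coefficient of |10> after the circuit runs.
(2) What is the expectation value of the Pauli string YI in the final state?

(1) The amplitude on |10> is sqrt(2)/2.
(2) In the final state, YI has expectation 0.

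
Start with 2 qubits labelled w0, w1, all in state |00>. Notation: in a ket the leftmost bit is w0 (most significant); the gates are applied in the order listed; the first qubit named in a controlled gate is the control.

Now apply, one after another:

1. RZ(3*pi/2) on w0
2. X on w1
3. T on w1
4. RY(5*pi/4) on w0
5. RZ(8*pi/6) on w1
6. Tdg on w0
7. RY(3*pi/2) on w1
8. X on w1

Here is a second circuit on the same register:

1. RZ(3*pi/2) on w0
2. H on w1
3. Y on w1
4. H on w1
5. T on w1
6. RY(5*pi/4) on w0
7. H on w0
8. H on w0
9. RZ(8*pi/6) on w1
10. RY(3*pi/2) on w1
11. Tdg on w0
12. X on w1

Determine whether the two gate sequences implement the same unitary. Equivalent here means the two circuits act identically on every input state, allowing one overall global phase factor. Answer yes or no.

No: there is an input state on which the two circuits produce genuinely different outputs (not merely differing by a phase).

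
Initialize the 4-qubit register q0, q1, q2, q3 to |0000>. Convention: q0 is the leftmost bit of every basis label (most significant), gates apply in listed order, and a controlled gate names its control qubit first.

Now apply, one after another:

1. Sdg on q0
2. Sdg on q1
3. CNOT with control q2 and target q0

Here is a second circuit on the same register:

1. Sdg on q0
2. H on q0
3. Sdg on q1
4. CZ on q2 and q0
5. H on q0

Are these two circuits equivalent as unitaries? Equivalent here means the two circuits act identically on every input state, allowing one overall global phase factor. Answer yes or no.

Yes — the two circuits implement the same unitary up to a global phase.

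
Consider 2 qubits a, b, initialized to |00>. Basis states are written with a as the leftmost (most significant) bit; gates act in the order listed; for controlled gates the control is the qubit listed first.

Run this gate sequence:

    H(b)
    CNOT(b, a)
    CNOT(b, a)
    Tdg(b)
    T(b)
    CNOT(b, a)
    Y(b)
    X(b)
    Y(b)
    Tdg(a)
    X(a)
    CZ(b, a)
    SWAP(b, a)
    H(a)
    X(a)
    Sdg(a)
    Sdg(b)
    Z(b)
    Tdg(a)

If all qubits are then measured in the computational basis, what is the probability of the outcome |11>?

A full measurement returns |11> with probability 1/4.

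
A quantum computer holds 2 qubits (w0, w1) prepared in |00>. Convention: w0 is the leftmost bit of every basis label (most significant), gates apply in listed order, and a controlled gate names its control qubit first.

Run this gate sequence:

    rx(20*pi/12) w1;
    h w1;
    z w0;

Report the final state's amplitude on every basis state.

After the circuit, the state carries amplitude -sqrt(6)/4 - sqrt(2)*I/4 on |00>, -sqrt(6)/4 + sqrt(2)*I/4 on |01>, 0 on |10>, 0 on |11>.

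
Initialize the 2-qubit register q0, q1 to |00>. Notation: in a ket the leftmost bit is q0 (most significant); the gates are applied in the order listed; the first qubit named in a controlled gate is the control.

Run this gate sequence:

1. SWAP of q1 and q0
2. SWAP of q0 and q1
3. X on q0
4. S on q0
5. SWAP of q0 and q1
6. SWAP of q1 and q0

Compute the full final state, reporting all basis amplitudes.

After the circuit, the state carries amplitude I on |10>, and 0 on every other basis state.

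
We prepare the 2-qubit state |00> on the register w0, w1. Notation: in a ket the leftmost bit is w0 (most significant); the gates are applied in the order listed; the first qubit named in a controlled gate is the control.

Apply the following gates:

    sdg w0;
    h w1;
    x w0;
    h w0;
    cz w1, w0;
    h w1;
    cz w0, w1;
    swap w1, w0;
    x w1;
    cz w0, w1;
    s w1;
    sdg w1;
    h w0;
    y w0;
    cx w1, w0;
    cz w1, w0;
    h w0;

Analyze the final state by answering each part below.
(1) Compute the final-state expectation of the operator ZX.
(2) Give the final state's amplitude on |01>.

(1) In the final state, ZX has expectation 1.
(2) |01> carries amplitude sqrt(2)*I/2 in the final state.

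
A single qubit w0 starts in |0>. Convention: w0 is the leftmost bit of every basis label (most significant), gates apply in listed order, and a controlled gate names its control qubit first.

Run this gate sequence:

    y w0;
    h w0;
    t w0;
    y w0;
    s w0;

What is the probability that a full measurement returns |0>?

The probability of measuring |0> is 1/2.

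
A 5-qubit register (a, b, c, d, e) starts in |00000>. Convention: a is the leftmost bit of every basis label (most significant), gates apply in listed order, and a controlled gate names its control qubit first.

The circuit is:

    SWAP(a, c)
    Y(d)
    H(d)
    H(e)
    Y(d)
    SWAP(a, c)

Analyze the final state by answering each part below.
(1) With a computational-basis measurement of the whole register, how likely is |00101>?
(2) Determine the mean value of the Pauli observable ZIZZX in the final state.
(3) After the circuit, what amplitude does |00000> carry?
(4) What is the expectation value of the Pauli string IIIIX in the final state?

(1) A full measurement returns |00101> with probability 0.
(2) In the final state, ZIZZX has expectation 0.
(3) The final state's coefficient on |00000> equals -1/2.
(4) The observable IIIIX averages to 1.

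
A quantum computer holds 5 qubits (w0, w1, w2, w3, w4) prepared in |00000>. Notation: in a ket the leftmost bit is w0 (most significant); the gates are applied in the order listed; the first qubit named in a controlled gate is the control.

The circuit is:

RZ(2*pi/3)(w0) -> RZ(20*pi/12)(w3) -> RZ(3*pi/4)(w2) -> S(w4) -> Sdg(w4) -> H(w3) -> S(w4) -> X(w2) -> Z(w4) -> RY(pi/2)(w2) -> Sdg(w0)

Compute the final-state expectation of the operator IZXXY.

The observable IZXXY averages to 0.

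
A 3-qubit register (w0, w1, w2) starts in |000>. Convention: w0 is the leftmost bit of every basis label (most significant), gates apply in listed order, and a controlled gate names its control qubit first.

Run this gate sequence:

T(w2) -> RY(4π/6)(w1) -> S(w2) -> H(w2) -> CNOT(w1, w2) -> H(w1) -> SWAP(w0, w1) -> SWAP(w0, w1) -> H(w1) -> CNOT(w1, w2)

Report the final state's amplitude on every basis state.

The final amplitudes are sqrt(2)/4 on |000>, sqrt(2)/4 on |001>, sqrt(6)/4 on |010>, sqrt(6)/4 on |011>, 0 on |100>, 0 on |101>, 0 on |110>, 0 on |111>. Key observation: steps 5-10 multiply out to the identity, so the circuit reduces to the remaining gates.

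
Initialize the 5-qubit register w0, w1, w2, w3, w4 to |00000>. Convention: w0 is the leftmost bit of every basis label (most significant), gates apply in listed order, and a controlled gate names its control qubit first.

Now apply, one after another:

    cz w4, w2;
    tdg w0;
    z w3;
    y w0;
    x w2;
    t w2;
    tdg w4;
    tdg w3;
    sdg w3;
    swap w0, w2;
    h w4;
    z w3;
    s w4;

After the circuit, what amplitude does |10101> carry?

The amplitude on |10101> is -sqrt(2)*exp(I*pi/4)/2.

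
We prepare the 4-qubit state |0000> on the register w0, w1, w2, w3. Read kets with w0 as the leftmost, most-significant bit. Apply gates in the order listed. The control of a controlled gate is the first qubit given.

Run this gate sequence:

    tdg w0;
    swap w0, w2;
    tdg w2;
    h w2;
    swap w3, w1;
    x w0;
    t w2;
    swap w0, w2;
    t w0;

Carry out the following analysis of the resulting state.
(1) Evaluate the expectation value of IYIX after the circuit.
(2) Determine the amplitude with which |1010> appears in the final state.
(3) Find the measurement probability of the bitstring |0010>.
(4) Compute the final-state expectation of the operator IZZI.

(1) In the final state, IYIX has expectation 0.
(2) The final state's coefficient on |1010> equals sqrt(2)*I/2.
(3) The probability of measuring |0010> is 1/2.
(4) The observable IZZI averages to -1.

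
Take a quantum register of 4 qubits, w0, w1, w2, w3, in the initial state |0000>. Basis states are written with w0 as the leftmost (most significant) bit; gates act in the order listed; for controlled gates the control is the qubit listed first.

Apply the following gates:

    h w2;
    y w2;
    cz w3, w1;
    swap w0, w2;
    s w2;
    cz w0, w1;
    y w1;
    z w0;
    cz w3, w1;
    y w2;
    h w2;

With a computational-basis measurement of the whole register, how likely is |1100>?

The probability of measuring |1100> is 1/4.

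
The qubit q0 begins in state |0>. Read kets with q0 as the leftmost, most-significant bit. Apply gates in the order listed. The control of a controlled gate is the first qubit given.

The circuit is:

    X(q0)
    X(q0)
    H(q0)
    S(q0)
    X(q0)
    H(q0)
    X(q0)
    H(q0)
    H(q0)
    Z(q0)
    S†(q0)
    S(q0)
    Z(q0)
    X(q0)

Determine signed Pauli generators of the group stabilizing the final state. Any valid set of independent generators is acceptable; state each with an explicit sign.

The stabilizer group can be generated by +Y, among other valid generating sets.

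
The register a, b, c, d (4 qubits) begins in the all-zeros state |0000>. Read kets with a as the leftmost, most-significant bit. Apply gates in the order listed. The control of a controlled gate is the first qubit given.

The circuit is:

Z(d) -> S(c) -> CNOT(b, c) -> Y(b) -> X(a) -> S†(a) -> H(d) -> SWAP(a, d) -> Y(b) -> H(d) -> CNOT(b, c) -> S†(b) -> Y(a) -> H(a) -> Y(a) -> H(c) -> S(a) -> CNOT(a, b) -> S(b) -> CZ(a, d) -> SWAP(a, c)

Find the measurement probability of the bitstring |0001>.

The probability of measuring |0001> is 1/4.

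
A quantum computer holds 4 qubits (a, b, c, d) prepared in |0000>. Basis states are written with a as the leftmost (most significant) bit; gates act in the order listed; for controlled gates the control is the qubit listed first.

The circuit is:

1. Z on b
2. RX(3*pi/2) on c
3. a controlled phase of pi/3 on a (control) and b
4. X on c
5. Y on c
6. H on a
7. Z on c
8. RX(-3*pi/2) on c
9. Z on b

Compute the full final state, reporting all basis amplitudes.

The final amplitudes are -sqrt(2)*I/2 on |0000>, -sqrt(2)*I/2 on |1000>, and 0 on every other basis state.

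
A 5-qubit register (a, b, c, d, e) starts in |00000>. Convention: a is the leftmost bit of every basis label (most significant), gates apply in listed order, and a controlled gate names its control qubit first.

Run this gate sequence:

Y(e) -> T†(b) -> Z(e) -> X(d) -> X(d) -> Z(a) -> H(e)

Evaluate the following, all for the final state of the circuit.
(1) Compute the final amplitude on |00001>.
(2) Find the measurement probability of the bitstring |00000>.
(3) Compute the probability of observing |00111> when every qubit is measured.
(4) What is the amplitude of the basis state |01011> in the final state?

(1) The final state's coefficient on |00001> equals sqrt(2)*I/2.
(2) A full measurement returns |00000> with probability 1/2.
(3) Outcome |00111> occurs with probability 0.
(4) The final state's coefficient on |01011> equals 0.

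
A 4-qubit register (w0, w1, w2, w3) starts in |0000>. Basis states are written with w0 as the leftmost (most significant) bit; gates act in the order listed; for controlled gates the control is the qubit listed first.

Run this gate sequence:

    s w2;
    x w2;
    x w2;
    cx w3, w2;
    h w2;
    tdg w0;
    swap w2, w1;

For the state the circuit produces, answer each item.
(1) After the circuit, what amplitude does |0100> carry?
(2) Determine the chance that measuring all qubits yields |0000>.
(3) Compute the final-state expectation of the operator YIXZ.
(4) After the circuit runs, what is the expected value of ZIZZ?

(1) The amplitude on |0100> is sqrt(2)/2. Key observation: the block from step 2 through step 3 cancels to the identity and can be dropped.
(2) The probability of measuring |0000> is 1/2.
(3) The observable YIXZ averages to 0.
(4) In the final state, ZIZZ has expectation 1.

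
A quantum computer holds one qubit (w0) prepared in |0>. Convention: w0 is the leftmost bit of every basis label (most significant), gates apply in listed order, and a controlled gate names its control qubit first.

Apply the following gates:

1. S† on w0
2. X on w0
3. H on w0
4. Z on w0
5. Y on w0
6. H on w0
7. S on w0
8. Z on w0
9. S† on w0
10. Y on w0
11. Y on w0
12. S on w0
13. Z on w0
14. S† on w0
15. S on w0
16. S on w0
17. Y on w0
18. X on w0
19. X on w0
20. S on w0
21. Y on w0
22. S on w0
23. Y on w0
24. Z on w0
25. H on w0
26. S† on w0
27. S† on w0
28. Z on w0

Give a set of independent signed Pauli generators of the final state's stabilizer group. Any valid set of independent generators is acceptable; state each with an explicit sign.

The final state is stabilized by the group generated by +X; other independent generating sets are equally valid.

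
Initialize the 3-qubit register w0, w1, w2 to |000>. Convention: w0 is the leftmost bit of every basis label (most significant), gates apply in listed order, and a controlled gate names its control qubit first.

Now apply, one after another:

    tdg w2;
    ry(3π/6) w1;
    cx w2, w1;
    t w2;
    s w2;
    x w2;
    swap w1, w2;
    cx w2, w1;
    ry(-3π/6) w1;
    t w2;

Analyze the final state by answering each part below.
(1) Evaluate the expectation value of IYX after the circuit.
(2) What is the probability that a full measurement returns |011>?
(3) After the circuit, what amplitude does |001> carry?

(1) The observable IYX averages to -sqrt(2)/2.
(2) A full measurement returns |011> with probability 1/4.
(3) The amplitude on |001> is exp(I*pi/4)/2.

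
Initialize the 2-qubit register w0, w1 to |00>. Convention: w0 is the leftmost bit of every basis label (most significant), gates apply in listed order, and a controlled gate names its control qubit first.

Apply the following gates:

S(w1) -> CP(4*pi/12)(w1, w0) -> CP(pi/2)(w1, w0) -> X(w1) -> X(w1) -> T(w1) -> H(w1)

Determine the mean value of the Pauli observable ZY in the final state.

The observable ZY averages to 0. Key observation: steps 4-5 multiply out to the identity, so the circuit reduces to the remaining gates.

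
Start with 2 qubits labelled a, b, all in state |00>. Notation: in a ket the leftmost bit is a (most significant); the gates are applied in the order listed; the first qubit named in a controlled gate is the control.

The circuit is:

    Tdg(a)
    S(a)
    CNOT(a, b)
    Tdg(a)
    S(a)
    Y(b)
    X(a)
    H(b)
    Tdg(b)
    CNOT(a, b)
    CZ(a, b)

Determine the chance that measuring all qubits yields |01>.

The probability of measuring |01> is 0.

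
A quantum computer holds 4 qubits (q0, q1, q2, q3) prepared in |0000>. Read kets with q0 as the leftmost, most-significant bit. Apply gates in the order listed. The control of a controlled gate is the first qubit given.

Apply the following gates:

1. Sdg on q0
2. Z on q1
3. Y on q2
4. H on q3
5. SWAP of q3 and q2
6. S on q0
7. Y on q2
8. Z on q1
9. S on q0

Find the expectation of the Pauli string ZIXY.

The observable ZIXY averages to 0.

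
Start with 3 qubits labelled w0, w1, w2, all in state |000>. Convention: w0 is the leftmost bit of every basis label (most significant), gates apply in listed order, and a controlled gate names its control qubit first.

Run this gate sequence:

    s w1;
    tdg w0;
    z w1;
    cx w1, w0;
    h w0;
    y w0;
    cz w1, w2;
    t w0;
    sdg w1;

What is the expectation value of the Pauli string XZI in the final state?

The observable XZI averages to -sqrt(2)/2.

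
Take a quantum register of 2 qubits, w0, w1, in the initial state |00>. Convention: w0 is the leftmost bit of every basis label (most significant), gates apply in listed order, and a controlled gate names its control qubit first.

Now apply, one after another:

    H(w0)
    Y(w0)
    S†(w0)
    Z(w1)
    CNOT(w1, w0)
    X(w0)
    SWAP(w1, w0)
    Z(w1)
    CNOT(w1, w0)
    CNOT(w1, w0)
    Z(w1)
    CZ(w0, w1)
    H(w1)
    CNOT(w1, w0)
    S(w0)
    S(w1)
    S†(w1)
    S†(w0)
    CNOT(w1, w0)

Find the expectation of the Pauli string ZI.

The observable ZI averages to 1. Key observation: gates 14-19 undo each other exactly, leaving only the rest of the circuit to track.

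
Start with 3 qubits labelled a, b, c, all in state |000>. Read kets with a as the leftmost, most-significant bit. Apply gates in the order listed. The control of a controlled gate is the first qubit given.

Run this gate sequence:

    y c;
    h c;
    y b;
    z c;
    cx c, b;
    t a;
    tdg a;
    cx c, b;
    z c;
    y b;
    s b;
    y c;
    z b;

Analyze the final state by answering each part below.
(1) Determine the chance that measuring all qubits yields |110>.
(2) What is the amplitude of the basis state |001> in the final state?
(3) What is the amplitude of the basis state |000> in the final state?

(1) The probability of measuring |110> is 0. Key observation: the block from step 3 through step 10 cancels to the identity and can be dropped.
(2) The amplitude on |001> is -sqrt(2)/2.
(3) |000> carries amplitude -sqrt(2)/2 in the final state.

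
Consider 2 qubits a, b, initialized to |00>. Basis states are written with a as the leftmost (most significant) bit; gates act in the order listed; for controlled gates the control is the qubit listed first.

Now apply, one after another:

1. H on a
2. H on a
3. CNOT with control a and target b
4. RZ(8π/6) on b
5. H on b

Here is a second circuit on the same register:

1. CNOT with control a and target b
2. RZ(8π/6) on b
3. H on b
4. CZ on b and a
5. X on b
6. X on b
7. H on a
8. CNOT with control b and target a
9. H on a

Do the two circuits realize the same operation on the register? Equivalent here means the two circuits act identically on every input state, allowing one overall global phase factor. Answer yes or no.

Yes: on every input state the two circuits agree up to one overall phase factor.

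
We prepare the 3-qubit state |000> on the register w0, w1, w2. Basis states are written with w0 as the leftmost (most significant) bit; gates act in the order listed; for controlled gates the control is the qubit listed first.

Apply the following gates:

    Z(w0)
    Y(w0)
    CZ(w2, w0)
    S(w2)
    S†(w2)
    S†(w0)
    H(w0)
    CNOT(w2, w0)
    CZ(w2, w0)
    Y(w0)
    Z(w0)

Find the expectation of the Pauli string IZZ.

The observable IZZ averages to 1.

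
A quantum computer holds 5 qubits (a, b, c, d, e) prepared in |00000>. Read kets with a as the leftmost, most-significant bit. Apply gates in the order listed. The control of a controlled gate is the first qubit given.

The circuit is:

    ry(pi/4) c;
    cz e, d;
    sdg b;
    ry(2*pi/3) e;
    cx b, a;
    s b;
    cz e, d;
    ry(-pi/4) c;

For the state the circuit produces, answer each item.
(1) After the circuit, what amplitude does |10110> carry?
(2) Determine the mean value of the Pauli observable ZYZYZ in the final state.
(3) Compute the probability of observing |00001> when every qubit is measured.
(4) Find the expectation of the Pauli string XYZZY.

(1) |10110> carries amplitude 0 in the final state.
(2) The observable ZYZYZ averages to 0.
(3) Outcome |00001> occurs with probability 3/4.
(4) The observable XYZZY averages to 0.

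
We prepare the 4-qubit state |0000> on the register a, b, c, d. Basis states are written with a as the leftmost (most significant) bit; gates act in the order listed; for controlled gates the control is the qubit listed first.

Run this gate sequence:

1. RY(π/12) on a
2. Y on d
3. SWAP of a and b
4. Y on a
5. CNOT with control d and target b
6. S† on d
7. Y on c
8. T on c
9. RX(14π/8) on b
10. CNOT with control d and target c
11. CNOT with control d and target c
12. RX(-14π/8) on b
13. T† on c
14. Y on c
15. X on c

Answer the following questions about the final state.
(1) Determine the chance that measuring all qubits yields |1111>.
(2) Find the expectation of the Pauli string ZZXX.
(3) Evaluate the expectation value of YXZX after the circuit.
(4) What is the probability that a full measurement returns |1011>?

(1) Outcome |1111> occurs with probability sqrt(2)/8 + sqrt(6)/8 + 1/2. Key observation: gates 7-14 undo each other exactly, leaving only the rest of the circuit to track.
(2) The expectation value of ZZXX is 0.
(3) In the final state, YXZX has expectation 0.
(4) The probability of measuring |1011> is -sqrt(6)/8 - sqrt(2)/8 + 1/2.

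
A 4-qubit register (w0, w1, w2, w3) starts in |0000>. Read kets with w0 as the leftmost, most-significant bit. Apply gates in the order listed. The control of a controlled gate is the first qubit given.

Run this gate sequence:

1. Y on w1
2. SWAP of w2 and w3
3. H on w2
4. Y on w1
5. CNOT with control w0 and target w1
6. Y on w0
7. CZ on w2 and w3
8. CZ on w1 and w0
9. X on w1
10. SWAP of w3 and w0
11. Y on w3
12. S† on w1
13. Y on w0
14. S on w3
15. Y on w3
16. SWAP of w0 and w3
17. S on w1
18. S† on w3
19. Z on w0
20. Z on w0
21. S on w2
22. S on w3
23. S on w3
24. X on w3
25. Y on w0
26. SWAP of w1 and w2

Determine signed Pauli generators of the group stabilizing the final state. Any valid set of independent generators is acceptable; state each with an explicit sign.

The stabilizer group can be generated by +IYII, +ZIII, -IIZI, +IIIZ, among other valid generating sets.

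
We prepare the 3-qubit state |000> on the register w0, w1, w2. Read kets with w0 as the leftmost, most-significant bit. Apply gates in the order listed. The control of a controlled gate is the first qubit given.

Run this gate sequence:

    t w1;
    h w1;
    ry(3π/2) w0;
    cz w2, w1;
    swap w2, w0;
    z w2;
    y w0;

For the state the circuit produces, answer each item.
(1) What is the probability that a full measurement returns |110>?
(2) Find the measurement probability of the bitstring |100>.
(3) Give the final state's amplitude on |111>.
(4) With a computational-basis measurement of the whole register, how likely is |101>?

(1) Outcome |110> occurs with probability 1/4.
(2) Outcome |100> occurs with probability 1/4.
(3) The final state's coefficient on |111> equals -I/2.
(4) The probability of measuring |101> is 1/4.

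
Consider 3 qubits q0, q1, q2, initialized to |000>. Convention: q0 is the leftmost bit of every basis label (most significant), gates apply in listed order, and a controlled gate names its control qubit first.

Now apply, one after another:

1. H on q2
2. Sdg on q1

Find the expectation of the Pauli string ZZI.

The expectation value of ZZI is 1.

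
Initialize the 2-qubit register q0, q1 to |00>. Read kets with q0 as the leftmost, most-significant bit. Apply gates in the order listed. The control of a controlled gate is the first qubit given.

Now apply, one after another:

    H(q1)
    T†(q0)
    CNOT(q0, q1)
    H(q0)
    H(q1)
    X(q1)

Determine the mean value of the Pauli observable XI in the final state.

The observable XI averages to 1.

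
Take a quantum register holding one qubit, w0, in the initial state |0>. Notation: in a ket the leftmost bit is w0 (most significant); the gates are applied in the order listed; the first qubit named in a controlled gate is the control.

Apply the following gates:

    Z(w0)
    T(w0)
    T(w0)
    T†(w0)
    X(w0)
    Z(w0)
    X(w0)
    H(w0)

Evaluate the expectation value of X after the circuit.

In the final state, X has expectation 1.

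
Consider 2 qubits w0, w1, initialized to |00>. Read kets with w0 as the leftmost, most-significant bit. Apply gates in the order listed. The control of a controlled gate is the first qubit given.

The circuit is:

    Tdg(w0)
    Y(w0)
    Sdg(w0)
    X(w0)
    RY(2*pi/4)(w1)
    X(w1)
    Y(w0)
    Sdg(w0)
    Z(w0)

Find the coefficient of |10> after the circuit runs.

|10> carries amplitude -sqrt(2)/2 in the final state.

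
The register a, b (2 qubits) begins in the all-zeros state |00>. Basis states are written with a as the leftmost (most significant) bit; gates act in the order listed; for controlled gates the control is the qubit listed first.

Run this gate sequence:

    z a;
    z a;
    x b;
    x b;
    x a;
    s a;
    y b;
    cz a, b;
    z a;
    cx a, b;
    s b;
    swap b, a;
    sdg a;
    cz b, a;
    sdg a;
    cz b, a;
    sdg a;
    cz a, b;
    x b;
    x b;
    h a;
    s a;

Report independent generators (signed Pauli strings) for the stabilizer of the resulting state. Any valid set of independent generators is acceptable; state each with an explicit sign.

The final state is stabilized by the group generated by +YI, -IZ; other independent generating sets are equally valid.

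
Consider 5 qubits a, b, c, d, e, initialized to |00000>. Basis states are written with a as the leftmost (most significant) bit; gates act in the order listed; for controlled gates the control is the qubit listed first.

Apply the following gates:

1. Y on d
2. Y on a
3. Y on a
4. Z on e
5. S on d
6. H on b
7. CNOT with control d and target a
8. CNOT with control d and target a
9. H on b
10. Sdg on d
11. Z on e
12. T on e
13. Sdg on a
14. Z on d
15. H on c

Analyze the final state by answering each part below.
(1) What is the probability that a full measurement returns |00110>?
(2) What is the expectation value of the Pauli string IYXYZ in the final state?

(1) The probability of measuring |00110> is 1/2. Key observation: the block from step 4 through step 11 cancels to the identity and can be dropped.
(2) The observable IYXYZ averages to 0.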